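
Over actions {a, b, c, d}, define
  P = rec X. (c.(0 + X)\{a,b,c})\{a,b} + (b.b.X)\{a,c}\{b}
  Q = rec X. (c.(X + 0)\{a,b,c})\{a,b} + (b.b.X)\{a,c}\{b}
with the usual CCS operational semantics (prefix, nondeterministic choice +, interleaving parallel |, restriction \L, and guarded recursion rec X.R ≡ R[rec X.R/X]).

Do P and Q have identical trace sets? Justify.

traces(P) = traces(Q)

P's transition system — 2 states:
  u0 = rec X. (c.(0 + X)\{a,b,c})\{a,b} + (b.b.X)\{a,c}\{b} :: ··c··> u1
  u1 = (0 + (rec X. (c.(0 + X)\{a,b,c})\{a,b} + (b.b.X)\{a,c}\{b}))\{a,b,c}\{a,b} :: (no moves)
Q's transition system — 2 states:
  v0 = rec X. (c.(X + 0)\{a,b,c})\{a,b} + (b.b.X)\{a,c}\{b} :: ··c··> v1
  v1 = ((rec X. (c.(X + 0)\{a,b,c})\{a,b} + (b.b.X)\{a,c}\{b}) + 0)\{a,b,c}\{a,b} :: (no moves)
Partition-refinement fixed point:
  B0 = {u0, v0}
  B1 = {u1, v1}
u0 ∈ B0, v0 ∈ B0 → same block
Bisimilar ⇒ trace-equivalent.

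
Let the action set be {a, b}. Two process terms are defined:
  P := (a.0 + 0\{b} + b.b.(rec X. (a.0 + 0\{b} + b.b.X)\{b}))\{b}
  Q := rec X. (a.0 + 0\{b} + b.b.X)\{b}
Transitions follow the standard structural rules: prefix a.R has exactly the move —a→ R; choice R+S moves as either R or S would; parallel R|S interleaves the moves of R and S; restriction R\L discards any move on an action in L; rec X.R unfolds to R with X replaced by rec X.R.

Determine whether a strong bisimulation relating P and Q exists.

P's transition system — 2 states:
  s0 = (a.0 + 0\{b} + b.b.(rec X. (a.0 + 0\{b} + b.b.X)\{b}))\{b} :: -a-> s1
  s1 = 0\{b} :: ·
Q's transition system — 2 states:
  t0 = rec X. (a.0 + 0\{b} + b.b.X)\{b} :: -a-> t1
  t1 = 0\{b} :: ·
Coarsest stable partition (strong bisimilarity classes):
  B0 = {s0, t0}
  B1 = {s1, t1}
s0 ∈ B0, t0 ∈ B0 → same block

YES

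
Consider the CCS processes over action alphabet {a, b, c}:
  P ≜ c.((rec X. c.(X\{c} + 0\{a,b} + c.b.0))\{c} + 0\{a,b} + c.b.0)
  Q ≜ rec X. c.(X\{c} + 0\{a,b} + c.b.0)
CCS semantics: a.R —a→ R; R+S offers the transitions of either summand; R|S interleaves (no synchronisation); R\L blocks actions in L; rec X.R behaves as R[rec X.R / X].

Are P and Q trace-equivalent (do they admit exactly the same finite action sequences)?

P's transition system — 4 states:
  s0 = c.((rec X. c.(X\{c} + 0\{a,b} + c.b.0))\{c} + 0\{a,b} + c.b.0) | -c-> s1
  s1 = (rec X. c.(X\{c} + 0\{a,b} + c.b.0))\{c} + 0\{a,b} + c.b.0 | -c-> s2
  s2 = b.0 | -b-> s3
  s3 = 0 | stopped
Q's transition system — 4 states:
  t0 = rec X. c.(X\{c} + 0\{a,b} + c.b.0) | -c-> t1
  t1 = (rec X. c.(X\{c} + 0\{a,b} + c.b.0))\{c} + 0\{a,b} + c.b.0 | -c-> t2
  t2 = b.0 | -b-> t3
  t3 = 0 | stopped
Coarsest stable partition (strong bisimilarity classes):
  B0 = {s0, t0}
  B1 = {s1, t1}
  B2 = {s2, t2}
  B3 = {s3, t3}
s0 ∈ B0, t0 ∈ B0 → same block
Bisimilar ⇒ trace-equivalent.

YES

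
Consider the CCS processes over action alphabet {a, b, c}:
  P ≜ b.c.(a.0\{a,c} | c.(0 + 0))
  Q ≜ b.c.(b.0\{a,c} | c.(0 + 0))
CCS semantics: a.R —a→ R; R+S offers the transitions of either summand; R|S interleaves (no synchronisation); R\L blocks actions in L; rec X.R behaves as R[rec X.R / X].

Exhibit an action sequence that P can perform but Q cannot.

LTS(P): 6 reachable states
  p0 = b.c.(a.0\{a,c} | c.(0 + 0)) ⊢ =b=> p1
  p1 = c.(a.0\{a,c} | c.(0 + 0)) ⊢ =c=> p2
  p2 = a.0\{a,c} | c.(0 + 0) ⊢ =a=> p3, =c=> p4
  p3 = 0\{a,c} | c.(0 + 0) ⊢ =c=> p5
  p4 = a.0\{a,c} | (0 + 0) ⊢ =a=> p5
  p5 = 0\{a,c} | (0 + 0) ⊢ stopped
LTS(Q): 6 reachable states
  q0 = b.c.(b.0\{a,c} | c.(0 + 0)) ⊢ =b=> q1
  q1 = c.(b.0\{a,c} | c.(0 + 0)) ⊢ =c=> q2
  q2 = b.0\{a,c} | c.(0 + 0) ⊢ =b=> q3, =c=> q4
  q3 = 0\{a,c} | c.(0 + 0) ⊢ =c=> q5
  q4 = b.0\{a,c} | (0 + 0) ⊢ =b=> q5
  q5 = 0\{a,c} | (0 + 0) ⊢ stopped
Trace ⟨bca⟩ through P, begin at {p0}:
  [1] b ⇒ {p1}
  [2] c ⇒ {p2}
  [3] a ⇒ {p3}
  ✓ P
Trace ⟨bca⟩ through Q, begin at {q0}:
  [1] b ⇒ {q1}
  [2] c ⇒ {q2}
  [3] a ⇒ no successor for Q

bca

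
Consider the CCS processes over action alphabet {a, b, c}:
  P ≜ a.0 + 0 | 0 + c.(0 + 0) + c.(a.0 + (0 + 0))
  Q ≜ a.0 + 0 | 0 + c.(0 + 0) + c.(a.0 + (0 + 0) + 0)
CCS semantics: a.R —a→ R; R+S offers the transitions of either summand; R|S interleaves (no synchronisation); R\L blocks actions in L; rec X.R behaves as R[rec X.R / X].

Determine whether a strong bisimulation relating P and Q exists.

YES

P's transition system — 4 states:
  m0 = a.0 + 0 | 0 + c.(0 + 0) + c.(a.0 + (0 + 0)) | =a=> m1, =c=> m2, =c=> m3
  m1 = 0 | ∅
  m2 = 0 + 0 | ∅
  m3 = a.0 + (0 + 0) | =a=> m1
Q's transition system — 4 states:
  n0 = a.0 + 0 | 0 + c.(0 + 0) + c.(a.0 + (0 + 0) + 0) | =a=> n1, =c=> n2, =c=> n3
  n1 = 0 | ∅
  n2 = 0 + 0 | ∅
  n3 = a.0 + (0 + 0) + 0 | =a=> n1
Bisimilarity quotient blocks:
  B0 = {m0, n0}
  B1 = {m1, m2, n1, n2}
  B2 = {m3, n3}
m0 ∈ B0, n0 ∈ B0 → same block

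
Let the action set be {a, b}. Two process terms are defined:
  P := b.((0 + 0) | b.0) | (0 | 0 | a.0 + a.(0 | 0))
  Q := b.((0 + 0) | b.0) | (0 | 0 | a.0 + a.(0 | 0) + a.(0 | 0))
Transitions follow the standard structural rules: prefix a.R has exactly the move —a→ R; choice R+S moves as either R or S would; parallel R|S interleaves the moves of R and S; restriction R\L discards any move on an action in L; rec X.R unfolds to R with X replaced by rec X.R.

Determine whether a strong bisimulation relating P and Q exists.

P's transition system — 9 states:
  m0 = b.((0 + 0) | b.0) | (0 | 0 | a.0 + a.(0 | 0)) has moves --a--▸ m1, --a--▸ m2, --b--▸ m3
  m1 = b.((0 + 0) | b.0) | (0 | 0 | 0) has moves --b--▸ m4
  m2 = b.((0 + 0) | b.0) | (0 | 0) has moves --b--▸ m5
  m3 = (0 + 0) | b.0 | (0 | 0 | a.0 + a.(0 | 0)) has moves --a--▸ m4, --a--▸ m5, --b--▸ m6
  m4 = (0 + 0) | b.0 | (0 | 0 | 0) has moves --b--▸ m7
  m5 = (0 + 0) | b.0 | (0 | 0) has moves --b--▸ m8
  m6 = (0 + 0) | 0 | (0 | 0 | a.0 + a.(0 | 0)) has moves --a--▸ m7, --a--▸ m8
  m7 = (0 + 0) | 0 | (0 | 0 | 0) has moves deadlocked
  m8 = (0 + 0) | 0 | (0 | 0) has moves deadlocked
Q's transition system — 9 states:
  n0 = b.((0 + 0) | b.0) | (0 | 0 | a.0 + a.(0 | 0) + a.(0 | 0)) has moves --a--▸ n1, --a--▸ n2, --b--▸ n3
  n1 = b.((0 + 0) | b.0) | (0 | 0 | 0) has moves --b--▸ n4
  n2 = b.((0 + 0) | b.0) | (0 | 0) has moves --b--▸ n5
  n3 = (0 + 0) | b.0 | (0 | 0 | a.0 + a.(0 | 0) + a.(0 | 0)) has moves --a--▸ n4, --a--▸ n5, --b--▸ n6
  n4 = (0 + 0) | b.0 | (0 | 0 | 0) has moves --b--▸ n7
  n5 = (0 + 0) | b.0 | (0 | 0) has moves --b--▸ n8
  n6 = (0 + 0) | 0 | (0 | 0 | a.0 + a.(0 | 0) + a.(0 | 0)) has moves --a--▸ n7, --a--▸ n8
  n7 = (0 + 0) | 0 | (0 | 0 | 0) has moves deadlocked
  n8 = (0 + 0) | 0 | (0 | 0) has moves deadlocked
Coarsest stable partition (strong bisimilarity classes):
  B0 = {m0, n0}
  B1 = {m1, m2, n1, n2}
  B2 = {m4, m5, n4, n5}
  B3 = {m7, m8, n7, n8}
  B4 = {m3, n3}
  B5 = {m6, n6}
m0 ∈ B0, n0 ∈ B0 → same block

P ~ Q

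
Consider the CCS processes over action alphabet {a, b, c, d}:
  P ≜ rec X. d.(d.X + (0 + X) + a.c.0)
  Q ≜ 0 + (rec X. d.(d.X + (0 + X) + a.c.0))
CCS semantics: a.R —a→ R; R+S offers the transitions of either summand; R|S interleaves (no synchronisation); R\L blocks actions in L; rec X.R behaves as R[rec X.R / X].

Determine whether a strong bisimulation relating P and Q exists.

P ~ Q

P's transition system — 4 states:
  p0 = rec X. d.(d.X + (0 + X) + a.c.0) has moves ··d··> p1
  p1 = d.(rec X. d.(d.X + (0 + X) + a.c.0)) + (0 + (rec X. d.(d.X + (0 + X) + a.c.0))) + a.c.0 has moves ··a··> p2, ··d··> p0, ··d··> p1
  p2 = c.0 has moves ··c··> p3
  p3 = 0 has moves stopped
Q's transition system — 5 states:
  q0 = 0 + (rec X. d.(d.X + (0 + X) + a.c.0)) has moves ··d··> q1
  q1 = d.(rec X. d.(d.X + (0 + X) + a.c.0)) + (0 + (rec X. d.(d.X + (0 + X) + a.c.0))) + a.c.0 has moves ··a··> q2, ··d··> q1, ··d··> q3
  q2 = c.0 has moves ··c··> q4
  q3 = rec X. d.(d.X + (0 + X) + a.c.0) has moves ··d··> q1
  q4 = 0 has moves stopped
Bisimilarity quotient blocks:
  B0 = {p0, q0, q3}
  B1 = {p1, q1}
  B2 = {p2, q2}
  B3 = {p3, q4}
p0 ∈ B0, q0 ∈ B0 → same block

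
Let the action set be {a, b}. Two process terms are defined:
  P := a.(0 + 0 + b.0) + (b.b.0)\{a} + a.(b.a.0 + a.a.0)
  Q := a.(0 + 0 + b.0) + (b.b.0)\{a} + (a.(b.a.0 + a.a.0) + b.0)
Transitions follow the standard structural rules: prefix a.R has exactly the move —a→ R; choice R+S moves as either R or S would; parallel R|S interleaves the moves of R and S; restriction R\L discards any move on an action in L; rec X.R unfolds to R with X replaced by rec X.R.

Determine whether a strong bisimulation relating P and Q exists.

Reachable graph of P (7 states):
  m0 = a.(0 + 0 + b.0) + (b.b.0)\{a} + a.(b.a.0 + a.a.0) ⊢ =a=> m1, =a=> m2, =b=> m3
  m1 = 0 + 0 + b.0 ⊢ =b=> m4
  m2 = b.a.0 + a.a.0 ⊢ =a=> m5, =b=> m5
  m3 = (b.0)\{a} ⊢ =b=> m6
  m4 = 0 ⊢ (no moves)
  m5 = a.0 ⊢ =a=> m4
  m6 = 0\{a} ⊢ (no moves)
Reachable graph of Q (7 states):
  n0 = a.(0 + 0 + b.0) + (b.b.0)\{a} + (a.(b.a.0 + a.a.0) + b.0) ⊢ =a=> n1, =a=> n2, =b=> n3, =b=> n4
  n1 = 0 + 0 + b.0 ⊢ =b=> n4
  n2 = b.a.0 + a.a.0 ⊢ =a=> n5, =b=> n5
  n3 = (b.0)\{a} ⊢ =b=> n6
  n4 = 0 ⊢ (no moves)
  n5 = a.0 ⊢ =a=> n4
  n6 = 0\{a} ⊢ (no moves)
Bisimilarity quotient blocks:
  B0 = {m0}
  B1 = {m1, m3, n1, n3}
  B2 = {m4, m6, n4, n6}
  B3 = {m2, n2}
  B4 = {m5, n5}
  B5 = {n0}
m0 ∈ B0, n0 ∈ B5 → different blocks

NO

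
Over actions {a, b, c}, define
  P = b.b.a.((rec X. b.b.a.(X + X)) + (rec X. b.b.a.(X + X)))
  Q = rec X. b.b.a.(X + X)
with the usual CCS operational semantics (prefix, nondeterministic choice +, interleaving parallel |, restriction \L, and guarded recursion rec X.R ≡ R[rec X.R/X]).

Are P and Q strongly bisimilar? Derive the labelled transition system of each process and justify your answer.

YES

LTS(P): 4 reachable states
  u0 = b.b.a.((rec X. b.b.a.(X + X)) + (rec X. b.b.a.(X + X))) :: =b=> u1
  u1 = b.a.((rec X. b.b.a.(X + X)) + (rec X. b.b.a.(X + X))) :: =b=> u2
  u2 = a.((rec X. b.b.a.(X + X)) + (rec X. b.b.a.(X + X))) :: =a=> u3
  u3 = (rec X. b.b.a.(X + X)) + (rec X. b.b.a.(X + X)) :: =b=> u1
LTS(Q): 4 reachable states
  v0 = rec X. b.b.a.(X + X) :: =b=> v1
  v1 = b.a.((rec X. b.b.a.(X + X)) + (rec X. b.b.a.(X + X))) :: =b=> v2
  v2 = a.((rec X. b.b.a.(X + X)) + (rec X. b.b.a.(X + X))) :: =a=> v3
  v3 = (rec X. b.b.a.(X + X)) + (rec X. b.b.a.(X + X)) :: =b=> v1
Bisimilarity quotient blocks:
  B0 = {u0, u3, v0, v3}
  B1 = {u1, v1}
  B2 = {u2, v2}
u0 ∈ B0, v0 ∈ B0 → same block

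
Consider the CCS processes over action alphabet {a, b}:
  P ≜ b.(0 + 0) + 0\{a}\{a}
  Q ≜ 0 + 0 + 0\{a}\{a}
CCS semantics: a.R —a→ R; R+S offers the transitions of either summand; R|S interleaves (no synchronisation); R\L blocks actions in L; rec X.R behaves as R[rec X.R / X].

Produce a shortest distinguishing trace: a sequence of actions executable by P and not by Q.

LTS(P): 2 reachable states
  p0 = b.(0 + 0) + 0\{a}\{a} has moves -b-> p1
  p1 = 0 + 0 has moves deadlocked
LTS(Q): 1 reachable states
  q0 = 0 + 0 + 0\{a}\{a} has moves deadlocked
Executing b from P (initial set {p0}):
  step 1 (b): {p1}
  — P admits the full trace.
Executing b from Q (initial set {q0}):
  step 1 (b): ∅  — Q cannot continue

b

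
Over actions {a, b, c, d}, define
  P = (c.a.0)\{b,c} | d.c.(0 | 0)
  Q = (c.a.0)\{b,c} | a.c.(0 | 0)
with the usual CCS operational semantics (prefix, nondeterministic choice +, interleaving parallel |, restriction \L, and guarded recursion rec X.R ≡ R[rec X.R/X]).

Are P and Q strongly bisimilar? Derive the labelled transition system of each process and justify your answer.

LTS(P): 3 reachable states
  p0 = (c.a.0)\{b,c} | d.c.(0 | 0) has moves —d→ p1
  p1 = (c.a.0)\{b,c} | c.(0 | 0) has moves —c→ p2
  p2 = (c.a.0)\{b,c} | (0 | 0) has moves ·
LTS(Q): 3 reachable states
  q0 = (c.a.0)\{b,c} | a.c.(0 | 0) has moves —a→ q1
  q1 = (c.a.0)\{b,c} | c.(0 | 0) has moves —c→ q2
  q2 = (c.a.0)\{b,c} | (0 | 0) has moves ·
Bisimilarity quotient blocks:
  B0 = {p0}
  B1 = {p1, q1}
  B2 = {p2, q2}
  B3 = {q0}
p0 ∈ B0, q0 ∈ B3 → different blocks

P ≁ Q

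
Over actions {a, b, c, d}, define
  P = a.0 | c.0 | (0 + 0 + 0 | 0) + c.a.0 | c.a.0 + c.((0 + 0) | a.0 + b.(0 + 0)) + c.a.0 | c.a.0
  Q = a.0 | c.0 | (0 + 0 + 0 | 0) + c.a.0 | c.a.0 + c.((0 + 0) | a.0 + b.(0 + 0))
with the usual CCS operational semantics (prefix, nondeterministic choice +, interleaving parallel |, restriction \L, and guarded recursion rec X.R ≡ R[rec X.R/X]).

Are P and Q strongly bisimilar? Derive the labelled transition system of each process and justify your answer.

P ~ Q

P's transition system — 15 states:
  p0 = a.0 | c.0 | (0 + 0 + 0 | 0) + c.a.0 | c.a.0 + c.((0 + 0) | a.0 + b.(0 + 0)) + c.a.0 | c.a.0 → —a→ p1, —c→ p2, —c→ p3, —c→ p4, —c→ p5
  p1 = 0 | c.0 | (0 + 0 + 0 | 0) → —c→ p6
  p2 = (0 + 0) | a.0 + b.(0 + 0) → —a→ p7, —b→ p8
  p3 = a.0 | 0 | (0 + 0 + 0 | 0) → —a→ p6
  p4 = a.0 | c.a.0 → —a→ p9, —c→ p10
  p5 = c.a.0 | a.0 → —a→ p11, —c→ p10
  p6 = 0 | 0 | (0 + 0 + 0 | 0) → stopped
  p7 = (0 + 0) | 0 → stopped
  p8 = 0 + 0 → stopped
  p9 = 0 | c.a.0 → —c→ p12
  p10 = a.0 | a.0 → —a→ p12, —a→ p13
  p11 = c.a.0 | 0 → —c→ p13
  p12 = 0 | a.0 → —a→ p14
  p13 = a.0 | 0 → —a→ p14
  p14 = 0 | 0 → stopped
Q's transition system — 15 states:
  q0 = a.0 | c.0 | (0 + 0 + 0 | 0) + c.a.0 | c.a.0 + c.((0 + 0) | a.0 + b.(0 + 0)) → —a→ q1, —c→ q2, —c→ q3, —c→ q4, —c→ q5
  q1 = 0 | c.0 | (0 + 0 + 0 | 0) → —c→ q6
  q2 = (0 + 0) | a.0 + b.(0 + 0) → —a→ q7, —b→ q8
  q3 = a.0 | 0 | (0 + 0 + 0 | 0) → —a→ q6
  q4 = a.0 | c.a.0 → —a→ q9, —c→ q10
  q5 = c.a.0 | a.0 → —a→ q11, —c→ q10
  q6 = 0 | 0 | (0 + 0 + 0 | 0) → stopped
  q7 = (0 + 0) | 0 → stopped
  q8 = 0 + 0 → stopped
  q9 = 0 | c.a.0 → —c→ q12
  q10 = a.0 | a.0 → —a→ q12, —a→ q13
  q11 = c.a.0 | 0 → —c→ q13
  q12 = 0 | a.0 → —a→ q14
  q13 = a.0 | 0 → —a→ q14
  q14 = 0 | 0 → stopped
Coarsest stable partition (strong bisimilarity classes):
  B0 = {p0, q0}
  B1 = {p4, p5, q4, q5}
  B2 = {p10, q10}
  B3 = {p12, p13, p3, q12, q13, q3}
  B4 = {p14, p6, p7, p8, q14, q6, q7, q8}
  B5 = {p11, p9, q11, q9}
  B6 = {p2, q2}
  B7 = {p1, q1}
p0 ∈ B0, q0 ∈ B0 → same block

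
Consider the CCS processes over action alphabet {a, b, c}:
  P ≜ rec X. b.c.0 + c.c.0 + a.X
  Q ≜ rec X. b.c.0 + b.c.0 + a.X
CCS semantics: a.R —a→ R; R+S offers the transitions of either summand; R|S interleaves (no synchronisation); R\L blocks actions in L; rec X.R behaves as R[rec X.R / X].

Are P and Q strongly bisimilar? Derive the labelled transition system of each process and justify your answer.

LTS(P): 3 reachable states
  m0 = rec X. b.c.0 + c.c.0 + a.X → -a-> m0, -b-> m1, -c-> m1
  m1 = c.0 → -c-> m2
  m2 = 0 → deadlocked
LTS(Q): 3 reachable states
  n0 = rec X. b.c.0 + b.c.0 + a.X → -a-> n0, -b-> n1
  n1 = c.0 → -c-> n2
  n2 = 0 → deadlocked
Bisimilarity quotient blocks:
  B0 = {m0}
  B1 = {m1, n1}
  B2 = {m2, n2}
  B3 = {n0}
m0 ∈ B0, n0 ∈ B3 → different blocks

not bisimilar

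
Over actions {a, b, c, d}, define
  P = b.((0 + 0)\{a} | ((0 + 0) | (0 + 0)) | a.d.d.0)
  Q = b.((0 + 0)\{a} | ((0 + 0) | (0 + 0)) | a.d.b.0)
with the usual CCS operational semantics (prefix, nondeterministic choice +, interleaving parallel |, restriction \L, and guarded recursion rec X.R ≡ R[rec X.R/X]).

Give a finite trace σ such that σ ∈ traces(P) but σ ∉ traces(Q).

P's transition system — 5 states:
  p0 = b.((0 + 0)\{a} | ((0 + 0) | (0 + 0)) | a.d.d.0) :: ··b··> p1
  p1 = (0 + 0)\{a} | ((0 + 0) | (0 + 0)) | a.d.d.0 :: ··a··> p2
  p2 = (0 + 0)\{a} | ((0 + 0) | (0 + 0)) | d.d.0 :: ··d··> p3
  p3 = (0 + 0)\{a} | ((0 + 0) | (0 + 0)) | d.0 :: ··d··> p4
  p4 = (0 + 0)\{a} | ((0 + 0) | (0 + 0)) | 0 :: (no moves)
Q's transition system — 5 states:
  q0 = b.((0 + 0)\{a} | ((0 + 0) | (0 + 0)) | a.d.b.0) :: ··b··> q1
  q1 = (0 + 0)\{a} | ((0 + 0) | (0 + 0)) | a.d.b.0 :: ··a··> q2
  q2 = (0 + 0)\{a} | ((0 + 0) | (0 + 0)) | d.b.0 :: ··d··> q3
  q3 = (0 + 0)\{a} | ((0 + 0) | (0 + 0)) | b.0 :: ··b··> q4
  q4 = (0 + 0)\{a} | ((0 + 0) | (0 + 0)) | 0 :: (no moves)
Trace ⟨badd⟩ through P, begin at {p0}:
  after b @ step 1: {p1}
  after a @ step 2: {p2}
  after d @ step 3: {p3}
  after d @ step 4: {p4}
  ✓ P
Trace ⟨badd⟩ through Q, begin at {q0}:
  after b @ step 1: {q1}
  after a @ step 2: {q2}
  after d @ step 3: {q3}
  after d @ step 4: ∅  — Q cannot continue

badd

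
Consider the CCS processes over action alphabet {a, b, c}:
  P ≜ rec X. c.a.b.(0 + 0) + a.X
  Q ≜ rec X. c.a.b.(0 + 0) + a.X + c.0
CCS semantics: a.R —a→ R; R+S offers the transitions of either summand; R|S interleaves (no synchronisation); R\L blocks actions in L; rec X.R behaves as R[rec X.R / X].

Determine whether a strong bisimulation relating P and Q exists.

not bisimilar

Reachable graph of P (4 states):
  s0 = rec X. c.a.b.(0 + 0) + a.X | ··a··> s0, ··c··> s1
  s1 = a.b.(0 + 0) | ··a··> s2
  s2 = b.(0 + 0) | ··b··> s3
  s3 = 0 + 0 | (no moves)
Reachable graph of Q (5 states):
  t0 = rec X. c.a.b.(0 + 0) + a.X + c.0 | ··a··> t0, ··c··> t1, ··c··> t2
  t1 = 0 | (no moves)
  t2 = a.b.(0 + 0) | ··a··> t3
  t3 = b.(0 + 0) | ··b··> t4
  t4 = 0 + 0 | (no moves)
Bisimilarity quotient blocks:
  B0 = {s0}
  B1 = {s1, t2}
  B2 = {s2, t3}
  B3 = {s3, t1, t4}
  B4 = {t0}
s0 ∈ B0, t0 ∈ B4 → different blocks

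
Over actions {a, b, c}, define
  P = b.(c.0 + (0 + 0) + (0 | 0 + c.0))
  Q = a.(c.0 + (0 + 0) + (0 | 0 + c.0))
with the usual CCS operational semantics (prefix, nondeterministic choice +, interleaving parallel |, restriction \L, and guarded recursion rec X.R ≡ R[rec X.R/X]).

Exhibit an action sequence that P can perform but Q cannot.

P's transition system — 3 states:
  p0 = b.(c.0 + (0 + 0) + (0 | 0 + c.0)) | =b=> p1
  p1 = c.0 + (0 + 0) + (0 | 0 + c.0) | =c=> p2
  p2 = 0 | ∅
Q's transition system — 3 states:
  q0 = a.(c.0 + (0 + 0) + (0 | 0 + c.0)) | =a=> q1
  q1 = c.0 + (0 + 0) + (0 | 0 + c.0) | =c=> q2
  q2 = 0 | ∅
Trace ⟨b⟩ through P, begin at {p0}:
  [1] b ⇒ {p1}
  ✓ P
Trace ⟨b⟩ through Q, begin at {q0}:
  [1] b ⇒ ∅  — Q cannot continue

b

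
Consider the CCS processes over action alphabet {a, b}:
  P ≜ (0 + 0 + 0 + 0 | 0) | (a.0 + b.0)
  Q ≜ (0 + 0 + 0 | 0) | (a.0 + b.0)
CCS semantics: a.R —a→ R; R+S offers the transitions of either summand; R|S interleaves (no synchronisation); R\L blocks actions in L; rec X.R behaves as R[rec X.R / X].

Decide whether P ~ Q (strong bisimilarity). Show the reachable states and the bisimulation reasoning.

P ~ Q

LTS(P): 2 reachable states
  s0 = (0 + 0 + 0 + 0 | 0) | (a.0 + b.0) → ··a··> s1, ··b··> s1
  s1 = (0 + 0 + 0 + 0 | 0) | 0 → ∅
LTS(Q): 2 reachable states
  t0 = (0 + 0 + 0 | 0) | (a.0 + b.0) → ··a··> t1, ··b··> t1
  t1 = (0 + 0 + 0 | 0) | 0 → ∅
Partition-refinement fixed point:
  B0 = {s0, t0}
  B1 = {s1, t1}
s0 ∈ B0, t0 ∈ B0 → same block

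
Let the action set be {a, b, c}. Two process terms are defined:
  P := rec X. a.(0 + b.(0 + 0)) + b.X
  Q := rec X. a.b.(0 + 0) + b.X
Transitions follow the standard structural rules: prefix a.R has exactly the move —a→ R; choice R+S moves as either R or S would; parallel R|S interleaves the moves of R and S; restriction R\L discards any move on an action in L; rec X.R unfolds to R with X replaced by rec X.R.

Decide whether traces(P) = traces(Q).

trace-equivalent

LTS(P): 3 reachable states
  u0 = rec X. a.(0 + b.(0 + 0)) + b.X | =a=> u1, =b=> u0
  u1 = 0 + b.(0 + 0) | =b=> u2
  u2 = 0 + 0 | stopped
LTS(Q): 3 reachable states
  v0 = rec X. a.b.(0 + 0) + b.X | =a=> v1, =b=> v0
  v1 = b.(0 + 0) | =b=> v2
  v2 = 0 + 0 | stopped
Partition-refinement fixed point:
  B0 = {u0, v0}
  B1 = {u1, v1}
  B2 = {u2, v2}
u0 ∈ B0, v0 ∈ B0 → same block
Bisimilar ⇒ trace-equivalent.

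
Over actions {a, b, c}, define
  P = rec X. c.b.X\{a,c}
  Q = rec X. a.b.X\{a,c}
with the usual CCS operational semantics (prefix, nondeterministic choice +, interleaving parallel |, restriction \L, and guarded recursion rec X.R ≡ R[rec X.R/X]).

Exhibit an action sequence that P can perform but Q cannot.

Reachable graph of P (3 states):
  m0 = rec X. c.b.X\{a,c} has moves =c=> m1
  m1 = b.(rec X. c.b.X\{a,c})\{a,c} has moves =b=> m2
  m2 = (rec X. c.b.X\{a,c})\{a,c} has moves ·
Reachable graph of Q (3 states):
  n0 = rec X. a.b.X\{a,c} has moves =a=> n1
  n1 = b.(rec X. a.b.X\{a,c})\{a,c} has moves =b=> n2
  n2 = (rec X. a.b.X\{a,c})\{a,c} has moves ·
Run σ = ⟨c⟩ on P: start {m0}
  [1] c ⇒ {m1}
  ✓ P
Run σ = ⟨c⟩ on Q: start {n0}
  [1] c ⇒ ∅ (Q stuck)

c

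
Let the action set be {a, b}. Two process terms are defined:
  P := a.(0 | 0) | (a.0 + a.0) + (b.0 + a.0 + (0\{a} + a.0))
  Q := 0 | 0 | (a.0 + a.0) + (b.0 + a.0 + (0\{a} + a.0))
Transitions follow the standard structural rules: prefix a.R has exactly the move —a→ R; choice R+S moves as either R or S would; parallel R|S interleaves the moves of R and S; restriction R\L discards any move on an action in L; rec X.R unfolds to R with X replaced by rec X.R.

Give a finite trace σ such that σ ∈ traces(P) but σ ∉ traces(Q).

aa

Reachable graph of P (5 states):
  u0 = a.(0 | 0) | (a.0 + a.0) + (b.0 + a.0 + (0\{a} + a.0)) has moves -a-> u1, -a-> u2, -a-> u3, -b-> u1
  u1 = 0 has moves stopped
  u2 = 0 | 0 | (a.0 + a.0) has moves -a-> u4
  u3 = a.(0 | 0) | 0 has moves -a-> u4
  u4 = 0 | 0 | 0 has moves stopped
Reachable graph of Q (3 states):
  v0 = 0 | 0 | (a.0 + a.0) + (b.0 + a.0 + (0\{a} + a.0)) has moves -a-> v1, -a-> v2, -b-> v1
  v1 = 0 has moves stopped
  v2 = 0 | 0 | 0 has moves stopped
Run σ = ⟨aa⟩ on P: start {u0}
  [1] a ⇒ {u1, u2, u3}
  [2] a ⇒ {u4}
  — P admits the full trace.
Run σ = ⟨aa⟩ on Q: start {v0}
  [1] a ⇒ {v1, v2}
  [2] a ⇒ no successor for Q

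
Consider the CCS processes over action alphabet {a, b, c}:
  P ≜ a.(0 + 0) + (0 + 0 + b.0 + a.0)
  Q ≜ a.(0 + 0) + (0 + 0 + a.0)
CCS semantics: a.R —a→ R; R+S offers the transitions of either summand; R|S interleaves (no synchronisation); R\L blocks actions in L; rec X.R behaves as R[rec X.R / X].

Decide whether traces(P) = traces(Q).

P's transition system — 3 states:
  u0 = a.(0 + 0) + (0 + 0 + b.0 + a.0) | ··a··> u1, ··a··> u2, ··b··> u1
  u1 = 0 | stopped
  u2 = 0 + 0 | stopped
Q's transition system — 3 states:
  v0 = a.(0 + 0) + (0 + 0 + a.0) | ··a··> v1, ··a··> v2
  v1 = 0 | stopped
  v2 = 0 + 0 | stopped
Executing b from P (initial set {u0}):
  [1] b ⇒ {u1}
  P completes σ.
Executing b from Q (initial set {v0}):
  [1] b ⇒ ∅ (Q stuck)

traces(P) ≠ traces(Q) — witness ⟨b⟩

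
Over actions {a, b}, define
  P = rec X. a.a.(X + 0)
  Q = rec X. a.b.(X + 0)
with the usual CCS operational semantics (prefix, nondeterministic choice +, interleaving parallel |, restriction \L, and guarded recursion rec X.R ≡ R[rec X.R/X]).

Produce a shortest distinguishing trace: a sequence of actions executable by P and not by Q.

aa

P's transition system — 3 states:
  s0 = rec X. a.a.(X + 0) ⊢ —a→ s1
  s1 = a.((rec X. a.a.(X + 0)) + 0) ⊢ —a→ s2
  s2 = (rec X. a.a.(X + 0)) + 0 ⊢ —a→ s1
Q's transition system — 3 states:
  t0 = rec X. a.b.(X + 0) ⊢ —a→ t1
  t1 = b.((rec X. a.b.(X + 0)) + 0) ⊢ —b→ t2
  t2 = (rec X. a.b.(X + 0)) + 0 ⊢ —a→ t1
Executing aa from P (initial set {s0}):
  step 1 (a): {s1}
  step 2 (a): {s2}
  P completes σ.
Executing aa from Q (initial set {t0}):
  step 1 (a): {t1}
  step 2 (a): no successor for Q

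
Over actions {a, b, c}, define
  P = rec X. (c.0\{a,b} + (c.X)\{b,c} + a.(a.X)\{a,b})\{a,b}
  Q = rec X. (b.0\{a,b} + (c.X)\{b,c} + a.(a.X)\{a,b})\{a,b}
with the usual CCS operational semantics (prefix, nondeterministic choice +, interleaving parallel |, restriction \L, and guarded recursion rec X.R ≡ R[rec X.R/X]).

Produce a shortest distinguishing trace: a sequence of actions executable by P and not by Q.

c

P's transition system — 2 states:
  p0 = rec X. (c.0\{a,b} + (c.X)\{b,c} + a.(a.X)\{a,b})\{a,b} | --c--▸ p1
  p1 = 0\{a,b}\{a,b} | ∅
Q's transition system — 1 states:
  q0 = rec X. (b.0\{a,b} + (c.X)\{b,c} + a.(a.X)\{a,b})\{a,b} | ∅
Run σ = ⟨c⟩ on P: start {p0}
  [1] c ⇒ {p1}
  ✓ P
Run σ = ⟨c⟩ on Q: start {q0}
  [1] c ⇒ ∅  — Q cannot continue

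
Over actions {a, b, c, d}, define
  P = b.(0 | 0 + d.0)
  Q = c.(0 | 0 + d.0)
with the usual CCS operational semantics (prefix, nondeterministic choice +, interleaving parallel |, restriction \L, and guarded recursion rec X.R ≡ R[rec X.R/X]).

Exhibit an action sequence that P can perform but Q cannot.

Reachable graph of P (3 states):
  s0 = b.(0 | 0 + d.0) ⊢ ··b··> s1
  s1 = 0 | 0 + d.0 ⊢ ··d··> s2
  s2 = 0 ⊢ ∅
Reachable graph of Q (3 states):
  t0 = c.(0 | 0 + d.0) ⊢ ··c··> t1
  t1 = 0 | 0 + d.0 ⊢ ··d··> t2
  t2 = 0 ⊢ ∅
Run σ = ⟨b⟩ on P: start {s0}
  after b @ step 1: {s1}
  — P admits the full trace.
Run σ = ⟨b⟩ on Q: start {t0}
  after b @ step 1: ∅  — Q cannot continue

b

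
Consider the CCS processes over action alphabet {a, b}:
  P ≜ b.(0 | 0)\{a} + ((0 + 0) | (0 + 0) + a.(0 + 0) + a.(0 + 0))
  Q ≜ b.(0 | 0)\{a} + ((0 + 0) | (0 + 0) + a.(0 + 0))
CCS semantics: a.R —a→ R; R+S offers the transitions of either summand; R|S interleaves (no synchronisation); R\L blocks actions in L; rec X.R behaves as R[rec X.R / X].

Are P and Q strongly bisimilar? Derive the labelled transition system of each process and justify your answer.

LTS(P): 3 reachable states
  u0 = b.(0 | 0)\{a} + ((0 + 0) | (0 + 0) + a.(0 + 0) + a.(0 + 0)) | —a→ u1, —b→ u2
  u1 = 0 + 0 | ∅
  u2 = (0 | 0)\{a} | ∅
LTS(Q): 3 reachable states
  v0 = b.(0 | 0)\{a} + ((0 + 0) | (0 + 0) + a.(0 + 0)) | —a→ v1, —b→ v2
  v1 = 0 + 0 | ∅
  v2 = (0 | 0)\{a} | ∅
Bisimilarity quotient blocks:
  B0 = {u0, v0}
  B1 = {u1, u2, v1, v2}
u0 ∈ B0, v0 ∈ B0 → same block

bisimilar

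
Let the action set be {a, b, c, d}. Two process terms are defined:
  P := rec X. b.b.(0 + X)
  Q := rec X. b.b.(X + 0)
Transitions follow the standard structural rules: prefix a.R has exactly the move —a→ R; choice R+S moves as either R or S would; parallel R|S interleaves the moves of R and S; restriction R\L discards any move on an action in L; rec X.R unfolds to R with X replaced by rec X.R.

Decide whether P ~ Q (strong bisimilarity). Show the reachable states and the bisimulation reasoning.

Reachable graph of P (3 states):
  p0 = rec X. b.b.(0 + X) has moves ··b··> p1
  p1 = b.(0 + (rec X. b.b.(0 + X))) has moves ··b··> p2
  p2 = 0 + (rec X. b.b.(0 + X)) has moves ··b··> p1
Reachable graph of Q (3 states):
  q0 = rec X. b.b.(X + 0) has moves ··b··> q1
  q1 = b.((rec X. b.b.(X + 0)) + 0) has moves ··b··> q2
  q2 = (rec X. b.b.(X + 0)) + 0 has moves ··b··> q1
Partition-refinement fixed point:
  B0 = {p0, p1, p2, q0, q1, q2}
p0 ∈ B0, q0 ∈ B0 → same block

YES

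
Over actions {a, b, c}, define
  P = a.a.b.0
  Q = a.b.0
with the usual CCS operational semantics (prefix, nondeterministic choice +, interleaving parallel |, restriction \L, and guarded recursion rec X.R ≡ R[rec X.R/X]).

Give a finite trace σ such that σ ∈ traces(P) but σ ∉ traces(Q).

LTS(P): 4 reachable states
  u0 = a.a.b.0 | --a--▸ u1
  u1 = a.b.0 | --a--▸ u2
  u2 = b.0 | --b--▸ u3
  u3 = 0 | ∅
LTS(Q): 3 reachable states
  v0 = a.b.0 | --a--▸ v1
  v1 = b.0 | --b--▸ v2
  v2 = 0 | ∅
Trace ⟨aa⟩ through P, begin at {u0}:
  [1] a ⇒ {u1}
  [2] a ⇒ {u2}
  P completes σ.
Trace ⟨aa⟩ through Q, begin at {v0}:
  [1] a ⇒ {v1}
  [2] a ⇒ ∅  — Q cannot continue

aa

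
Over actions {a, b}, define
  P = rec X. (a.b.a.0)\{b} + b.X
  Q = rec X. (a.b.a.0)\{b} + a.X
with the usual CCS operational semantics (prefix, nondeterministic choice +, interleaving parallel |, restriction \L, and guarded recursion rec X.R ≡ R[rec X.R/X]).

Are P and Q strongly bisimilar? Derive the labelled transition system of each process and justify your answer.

LTS(P): 2 reachable states
  s0 = rec X. (a.b.a.0)\{b} + b.X → —a→ s1, —b→ s0
  s1 = (b.a.0)\{b} → ∅
LTS(Q): 2 reachable states
  t0 = rec X. (a.b.a.0)\{b} + a.X → —a→ t0, —a→ t1
  t1 = (b.a.0)\{b} → ∅
Bisimilarity quotient blocks:
  B0 = {s0}
  B1 = {s1, t1}
  B2 = {t0}
s0 ∈ B0, t0 ∈ B2 → different blocks

not bisimilar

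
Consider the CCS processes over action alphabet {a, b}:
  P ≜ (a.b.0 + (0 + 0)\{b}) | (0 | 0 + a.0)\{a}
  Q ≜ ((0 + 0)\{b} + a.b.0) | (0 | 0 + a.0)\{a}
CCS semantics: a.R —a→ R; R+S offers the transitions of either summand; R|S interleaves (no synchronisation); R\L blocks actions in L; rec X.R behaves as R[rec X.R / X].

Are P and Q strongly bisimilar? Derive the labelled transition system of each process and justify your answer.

YES

LTS(P): 3 reachable states
  s0 = (a.b.0 + (0 + 0)\{b}) | (0 | 0 + a.0)\{a} :: —a→ s1
  s1 = b.0 | (0 | 0 + a.0)\{a} :: —b→ s2
  s2 = 0 | (0 | 0 + a.0)\{a} :: ·
LTS(Q): 3 reachable states
  t0 = ((0 + 0)\{b} + a.b.0) | (0 | 0 + a.0)\{a} :: —a→ t1
  t1 = b.0 | (0 | 0 + a.0)\{a} :: —b→ t2
  t2 = 0 | (0 | 0 + a.0)\{a} :: ·
Coarsest stable partition (strong bisimilarity classes):
  B0 = {s0, t0}
  B1 = {s1, t1}
  B2 = {s2, t2}
s0 ∈ B0, t0 ∈ B0 → same block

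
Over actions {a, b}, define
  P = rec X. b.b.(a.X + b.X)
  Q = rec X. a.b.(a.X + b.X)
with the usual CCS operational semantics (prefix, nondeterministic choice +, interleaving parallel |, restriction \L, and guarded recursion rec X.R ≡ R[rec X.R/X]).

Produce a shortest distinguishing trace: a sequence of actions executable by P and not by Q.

b

LTS(P): 3 reachable states
  p0 = rec X. b.b.(a.X + b.X) ⊢ --b--▸ p1
  p1 = b.(a.(rec X. b.b.(a.X + b.X)) + b.(rec X. b.b.(a.X + b.X))) ⊢ --b--▸ p2
  p2 = a.(rec X. b.b.(a.X + b.X)) + b.(rec X. b.b.(a.X + b.X)) ⊢ --a--▸ p0, --b--▸ p0
LTS(Q): 3 reachable states
  q0 = rec X. a.b.(a.X + b.X) ⊢ --a--▸ q1
  q1 = b.(a.(rec X. a.b.(a.X + b.X)) + b.(rec X. a.b.(a.X + b.X))) ⊢ --b--▸ q2
  q2 = a.(rec X. a.b.(a.X + b.X)) + b.(rec X. a.b.(a.X + b.X)) ⊢ --a--▸ q0, --b--▸ q0
Executing b from P (initial set {p0}):
  after b @ step 1: {p1}
  P completes σ.
Executing b from Q (initial set {q0}):
  after b @ step 1: ∅ (Q stuck)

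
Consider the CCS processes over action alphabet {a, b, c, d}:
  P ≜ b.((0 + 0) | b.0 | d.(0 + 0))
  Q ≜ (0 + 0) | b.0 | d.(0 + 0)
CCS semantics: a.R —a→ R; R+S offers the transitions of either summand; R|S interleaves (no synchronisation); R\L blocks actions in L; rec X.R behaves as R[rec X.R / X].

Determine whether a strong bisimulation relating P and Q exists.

Reachable graph of P (5 states):
  u0 = b.((0 + 0) | b.0 | d.(0 + 0)) → -b-> u1
  u1 = (0 + 0) | b.0 | d.(0 + 0) → -b-> u2, -d-> u3
  u2 = (0 + 0) | 0 | d.(0 + 0) → -d-> u4
  u3 = (0 + 0) | b.0 | (0 + 0) → -b-> u4
  u4 = (0 + 0) | 0 | (0 + 0) → (no moves)
Reachable graph of Q (4 states):
  v0 = (0 + 0) | b.0 | d.(0 + 0) → -b-> v1, -d-> v2
  v1 = (0 + 0) | 0 | d.(0 + 0) → -d-> v3
  v2 = (0 + 0) | b.0 | (0 + 0) → -b-> v3
  v3 = (0 + 0) | 0 | (0 + 0) → (no moves)
Coarsest stable partition (strong bisimilarity classes):
  B0 = {u0}
  B1 = {u1, v0}
  B2 = {u2, v1}
  B3 = {u4, v3}
  B4 = {u3, v2}
u0 ∈ B0, v0 ∈ B1 → different blocks

NO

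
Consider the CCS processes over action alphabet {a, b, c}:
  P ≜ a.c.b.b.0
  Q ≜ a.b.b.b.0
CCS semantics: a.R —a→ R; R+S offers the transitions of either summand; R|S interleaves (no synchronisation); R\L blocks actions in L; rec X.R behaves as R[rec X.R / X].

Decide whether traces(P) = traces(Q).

trace-distinct — witness ⟨ac⟩

LTS(P): 5 reachable states
  u0 = a.c.b.b.0 | —a→ u1
  u1 = c.b.b.0 | —c→ u2
  u2 = b.b.0 | —b→ u3
  u3 = b.0 | —b→ u4
  u4 = 0 | ·
LTS(Q): 5 reachable states
  v0 = a.b.b.b.0 | —a→ v1
  v1 = b.b.b.0 | —b→ v2
  v2 = b.b.0 | —b→ v3
  v3 = b.0 | —b→ v4
  v4 = 0 | ·
Executing ac from P (initial set {u0}):
  [1] a ⇒ {u1}
  [2] c ⇒ {u2}
  — P admits the full trace.
Executing ac from Q (initial set {v0}):
  [1] a ⇒ {v1}
  [2] c ⇒ ∅ (Q stuck)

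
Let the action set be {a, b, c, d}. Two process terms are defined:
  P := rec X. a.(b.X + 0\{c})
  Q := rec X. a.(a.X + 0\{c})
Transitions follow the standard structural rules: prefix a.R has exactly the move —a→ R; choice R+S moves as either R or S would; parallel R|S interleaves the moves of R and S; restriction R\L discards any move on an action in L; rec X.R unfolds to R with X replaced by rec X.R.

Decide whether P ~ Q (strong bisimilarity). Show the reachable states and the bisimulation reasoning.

Reachable graph of P (2 states):
  u0 = rec X. a.(b.X + 0\{c}) has moves =a=> u1
  u1 = b.(rec X. a.(b.X + 0\{c})) + 0\{c} has moves =b=> u0
Reachable graph of Q (2 states):
  v0 = rec X. a.(a.X + 0\{c}) has moves =a=> v1
  v1 = a.(rec X. a.(a.X + 0\{c})) + 0\{c} has moves =a=> v0
Bisimilarity quotient blocks:
  B0 = {u0}
  B1 = {u1}
  B2 = {v0, v1}
u0 ∈ B0, v0 ∈ B2 → different blocks

not bisimilar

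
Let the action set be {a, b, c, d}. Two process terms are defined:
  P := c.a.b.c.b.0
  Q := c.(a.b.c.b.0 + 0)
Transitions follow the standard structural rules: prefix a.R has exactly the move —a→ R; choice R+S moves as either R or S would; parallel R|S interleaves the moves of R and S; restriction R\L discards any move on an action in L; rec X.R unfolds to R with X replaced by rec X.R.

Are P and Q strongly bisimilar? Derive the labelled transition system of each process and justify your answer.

P's transition system — 6 states:
  u0 = c.a.b.c.b.0 ⊢ =c=> u1
  u1 = a.b.c.b.0 ⊢ =a=> u2
  u2 = b.c.b.0 ⊢ =b=> u3
  u3 = c.b.0 ⊢ =c=> u4
  u4 = b.0 ⊢ =b=> u5
  u5 = 0 ⊢ deadlocked
Q's transition system — 6 states:
  v0 = c.(a.b.c.b.0 + 0) ⊢ =c=> v1
  v1 = a.b.c.b.0 + 0 ⊢ =a=> v2
  v2 = b.c.b.0 ⊢ =b=> v3
  v3 = c.b.0 ⊢ =c=> v4
  v4 = b.0 ⊢ =b=> v5
  v5 = 0 ⊢ deadlocked
Coarsest stable partition (strong bisimilarity classes):
  B0 = {u0, v0}
  B1 = {u1, v1}
  B2 = {u2, v2}
  B3 = {u3, v3}
  B4 = {u4, v4}
  B5 = {u5, v5}
u0 ∈ B0, v0 ∈ B0 → same block

YES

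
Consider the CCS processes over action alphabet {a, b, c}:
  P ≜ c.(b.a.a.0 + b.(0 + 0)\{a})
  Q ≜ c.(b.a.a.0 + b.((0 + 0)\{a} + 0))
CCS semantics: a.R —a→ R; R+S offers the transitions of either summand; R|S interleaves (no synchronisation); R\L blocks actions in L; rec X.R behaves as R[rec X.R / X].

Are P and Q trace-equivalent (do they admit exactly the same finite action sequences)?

YES

P's transition system — 6 states:
  p0 = c.(b.a.a.0 + b.(0 + 0)\{a}) ⊢ =c=> p1
  p1 = b.a.a.0 + b.(0 + 0)\{a} ⊢ =b=> p2, =b=> p3
  p2 = (0 + 0)\{a} ⊢ ·
  p3 = a.a.0 ⊢ =a=> p4
  p4 = a.0 ⊢ =a=> p5
  p5 = 0 ⊢ ·
Q's transition system — 6 states:
  q0 = c.(b.a.a.0 + b.((0 + 0)\{a} + 0)) ⊢ =c=> q1
  q1 = b.a.a.0 + b.((0 + 0)\{a} + 0) ⊢ =b=> q2, =b=> q3
  q2 = (0 + 0)\{a} + 0 ⊢ ·
  q3 = a.a.0 ⊢ =a=> q4
  q4 = a.0 ⊢ =a=> q5
  q5 = 0 ⊢ ·
Bisimilarity quotient blocks:
  B0 = {p0, q0}
  B1 = {p1, q1}
  B2 = {p2, p5, q2, q5}
  B3 = {p3, q3}
  B4 = {p4, q4}
p0 ∈ B0, q0 ∈ B0 → same block
Bisimilar ⇒ trace-equivalent.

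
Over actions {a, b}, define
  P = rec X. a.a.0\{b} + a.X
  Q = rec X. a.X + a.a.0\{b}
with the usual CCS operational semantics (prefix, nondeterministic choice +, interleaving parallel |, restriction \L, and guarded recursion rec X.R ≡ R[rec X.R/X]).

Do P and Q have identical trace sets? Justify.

YES

LTS(P): 3 reachable states
  m0 = rec X. a.a.0\{b} + a.X has moves —a→ m0, —a→ m1
  m1 = a.0\{b} has moves —a→ m2
  m2 = 0\{b} has moves stopped
LTS(Q): 3 reachable states
  n0 = rec X. a.X + a.a.0\{b} has moves —a→ n0, —a→ n1
  n1 = a.0\{b} has moves —a→ n2
  n2 = 0\{b} has moves stopped
Coarsest stable partition (strong bisimilarity classes):
  B0 = {m0, n0}
  B1 = {m1, n1}
  B2 = {m2, n2}
m0 ∈ B0, n0 ∈ B0 → same block
Bisimilar ⇒ trace-equivalent.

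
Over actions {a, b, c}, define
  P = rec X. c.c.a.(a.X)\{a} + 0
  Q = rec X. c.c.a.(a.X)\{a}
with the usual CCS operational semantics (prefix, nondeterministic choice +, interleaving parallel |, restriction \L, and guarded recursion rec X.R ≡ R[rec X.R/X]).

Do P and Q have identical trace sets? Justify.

Reachable graph of P (4 states):
  m0 = rec X. c.c.a.(a.X)\{a} + 0 ⊢ --c--▸ m1
  m1 = c.a.(a.(rec X. c.c.a.(a.X)\{a} + 0))\{a} ⊢ --c--▸ m2
  m2 = a.(a.(rec X. c.c.a.(a.X)\{a} + 0))\{a} ⊢ --a--▸ m3
  m3 = (a.(rec X. c.c.a.(a.X)\{a} + 0))\{a} ⊢ stopped
Reachable graph of Q (4 states):
  n0 = rec X. c.c.a.(a.X)\{a} ⊢ --c--▸ n1
  n1 = c.a.(a.(rec X. c.c.a.(a.X)\{a}))\{a} ⊢ --c--▸ n2
  n2 = a.(a.(rec X. c.c.a.(a.X)\{a}))\{a} ⊢ --a--▸ n3
  n3 = (a.(rec X. c.c.a.(a.X)\{a}))\{a} ⊢ stopped
Partition-refinement fixed point:
  B0 = {m0, n0}
  B1 = {m1, n1}
  B2 = {m2, n2}
  B3 = {m3, n3}
m0 ∈ B0, n0 ∈ B0 → same block
Bisimilar ⇒ trace-equivalent.

traces(P) = traces(Q)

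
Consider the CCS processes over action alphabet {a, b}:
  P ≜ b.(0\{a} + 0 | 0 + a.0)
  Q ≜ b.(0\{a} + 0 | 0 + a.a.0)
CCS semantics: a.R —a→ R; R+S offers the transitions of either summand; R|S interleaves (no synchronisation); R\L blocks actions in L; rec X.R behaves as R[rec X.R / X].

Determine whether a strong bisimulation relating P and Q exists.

not bisimilar

P's transition system — 3 states:
  u0 = b.(0\{a} + 0 | 0 + a.0) :: —b→ u1
  u1 = 0\{a} + 0 | 0 + a.0 :: —a→ u2
  u2 = 0 :: ∅
Q's transition system — 4 states:
  v0 = b.(0\{a} + 0 | 0 + a.a.0) :: —b→ v1
  v1 = 0\{a} + 0 | 0 + a.a.0 :: —a→ v2
  v2 = a.0 :: —a→ v3
  v3 = 0 :: ∅
Bisimilarity quotient blocks:
  B0 = {u0}
  B1 = {u1, v2}
  B2 = {u2, v3}
  B3 = {v0}
  B4 = {v1}
u0 ∈ B0, v0 ∈ B3 → different blocks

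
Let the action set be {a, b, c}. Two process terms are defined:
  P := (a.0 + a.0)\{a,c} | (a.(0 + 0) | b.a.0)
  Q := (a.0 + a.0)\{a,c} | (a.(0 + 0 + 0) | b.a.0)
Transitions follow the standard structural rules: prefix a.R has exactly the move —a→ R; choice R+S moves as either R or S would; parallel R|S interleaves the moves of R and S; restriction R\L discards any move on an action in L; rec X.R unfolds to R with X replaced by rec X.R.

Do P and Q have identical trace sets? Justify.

LTS(P): 6 reachable states
  u0 = (a.0 + a.0)\{a,c} | (a.(0 + 0) | b.a.0) | —a→ u1, —b→ u2
  u1 = (a.0 + a.0)\{a,c} | ((0 + 0) | b.a.0) | —b→ u3
  u2 = (a.0 + a.0)\{a,c} | (a.(0 + 0) | a.0) | —a→ u3, —a→ u4
  u3 = (a.0 + a.0)\{a,c} | ((0 + 0) | a.0) | —a→ u5
  u4 = (a.0 + a.0)\{a,c} | (a.(0 + 0) | 0) | —a→ u5
  u5 = (a.0 + a.0)\{a,c} | ((0 + 0) | 0) | ∅
LTS(Q): 6 reachable states
  v0 = (a.0 + a.0)\{a,c} | (a.(0 + 0 + 0) | b.a.0) | —a→ v1, —b→ v2
  v1 = (a.0 + a.0)\{a,c} | ((0 + 0 + 0) | b.a.0) | —b→ v3
  v2 = (a.0 + a.0)\{a,c} | (a.(0 + 0 + 0) | a.0) | —a→ v3, —a→ v4
  v3 = (a.0 + a.0)\{a,c} | ((0 + 0 + 0) | a.0) | —a→ v5
  v4 = (a.0 + a.0)\{a,c} | (a.(0 + 0 + 0) | 0) | —a→ v5
  v5 = (a.0 + a.0)\{a,c} | ((0 + 0 + 0) | 0) | ∅
Partition-refinement fixed point:
  B0 = {u0, v0}
  B1 = {u2, v2}
  B2 = {u3, u4, v3, v4}
  B3 = {u5, v5}
  B4 = {u1, v1}
u0 ∈ B0, v0 ∈ B0 → same block
Bisimilar ⇒ trace-equivalent.

trace-equivalent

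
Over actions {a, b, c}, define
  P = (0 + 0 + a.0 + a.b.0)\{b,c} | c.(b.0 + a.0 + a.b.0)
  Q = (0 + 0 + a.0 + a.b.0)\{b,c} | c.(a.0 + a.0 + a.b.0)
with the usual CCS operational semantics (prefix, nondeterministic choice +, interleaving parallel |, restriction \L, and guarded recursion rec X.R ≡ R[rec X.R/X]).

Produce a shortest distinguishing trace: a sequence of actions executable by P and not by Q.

cb

LTS(P): 12 reachable states
  s0 = (0 + 0 + a.0 + a.b.0)\{b,c} | c.(b.0 + a.0 + a.b.0) has moves =a=> s1, =a=> s2, =c=> s3
  s1 = (b.0)\{b,c} | c.(b.0 + a.0 + a.b.0) has moves =c=> s4
  s2 = 0\{b,c} | c.(b.0 + a.0 + a.b.0) has moves =c=> s5
  s3 = (0 + 0 + a.0 + a.b.0)\{b,c} | (b.0 + a.0 + a.b.0) has moves =a=> s4, =a=> s5, =a=> s6, =a=> s7, =b=> s6
  s4 = (b.0)\{b,c} | (b.0 + a.0 + a.b.0) has moves =a=> s8, =a=> s9, =b=> s8
  s5 = 0\{b,c} | (b.0 + a.0 + a.b.0) has moves =a=> s10, =a=> s11, =b=> s10
  s6 = (0 + 0 + a.0 + a.b.0)\{b,c} | 0 has moves =a=> s10, =a=> s8
  s7 = (0 + 0 + a.0 + a.b.0)\{b,c} | b.0 has moves =a=> s11, =a=> s9, =b=> s6
  s8 = (b.0)\{b,c} | 0 has moves ∅
  s9 = (b.0)\{b,c} | b.0 has moves =b=> s8
  s10 = 0\{b,c} | 0 has moves ∅
  s11 = 0\{b,c} | b.0 has moves =b=> s10
LTS(Q): 12 reachable states
  t0 = (0 + 0 + a.0 + a.b.0)\{b,c} | c.(a.0 + a.0 + a.b.0) has moves =a=> t1, =a=> t2, =c=> t3
  t1 = (b.0)\{b,c} | c.(a.0 + a.0 + a.b.0) has moves =c=> t4
  t2 = 0\{b,c} | c.(a.0 + a.0 + a.b.0) has moves =c=> t5
  t3 = (0 + 0 + a.0 + a.b.0)\{b,c} | (a.0 + a.0 + a.b.0) has moves =a=> t4, =a=> t5, =a=> t6, =a=> t7
  t4 = (b.0)\{b,c} | (a.0 + a.0 + a.b.0) has moves =a=> t8, =a=> t9
  t5 = 0\{b,c} | (a.0 + a.0 + a.b.0) has moves =a=> t10, =a=> t11
  t6 = (0 + 0 + a.0 + a.b.0)\{b,c} | 0 has moves =a=> t10, =a=> t8
  t7 = (0 + 0 + a.0 + a.b.0)\{b,c} | b.0 has moves =a=> t11, =a=> t9, =b=> t6
  t8 = (b.0)\{b,c} | 0 has moves ∅
  t9 = (b.0)\{b,c} | b.0 has moves =b=> t8
  t10 = 0\{b,c} | 0 has moves ∅
  t11 = 0\{b,c} | b.0 has moves =b=> t10
Executing cb from P (initial set {s0}):
  step 1 (c): {s3}
  step 2 (b): {s6}
  P completes σ.
Executing cb from Q (initial set {t0}):
  step 1 (c): {t3}
  step 2 (b): ∅ (Q stuck)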